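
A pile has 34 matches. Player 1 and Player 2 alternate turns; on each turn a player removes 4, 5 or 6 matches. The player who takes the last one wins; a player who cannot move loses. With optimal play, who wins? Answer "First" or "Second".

First

Positions where the player to move wins (W) vs loses (L):
i:   0  1  2  3  4  5  6  7  8  9 10 11 12 13 14 15 16 17 18 19 20 21 22 23 24 25 26 27 28 29 30 31 32 33 34
     L  L  L  L  W  W  W  W  W  W  L  L  L  L  W  W  W  W  W  W  L  L  L  L  W  W  W  W  W  W  L  L  L  L  W
Position 34 is W, so the first player wins.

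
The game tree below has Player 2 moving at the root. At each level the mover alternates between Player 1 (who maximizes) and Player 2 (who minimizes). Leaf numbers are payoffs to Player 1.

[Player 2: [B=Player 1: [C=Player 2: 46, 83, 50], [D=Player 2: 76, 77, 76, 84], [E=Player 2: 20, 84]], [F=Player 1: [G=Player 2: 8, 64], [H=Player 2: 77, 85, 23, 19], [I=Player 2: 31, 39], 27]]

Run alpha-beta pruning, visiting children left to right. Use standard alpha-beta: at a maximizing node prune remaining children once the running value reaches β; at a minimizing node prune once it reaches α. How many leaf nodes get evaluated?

17

C [α=-∞,β=+∞]: v=46
D [α=46,β=+∞]: v=76
E [α=76,β=+∞]: v=20 after child 1 ≤ α → α-cutoff, skip 1
B [α=-∞,β=+∞]: v=76
G [α=-∞,β=76]: v=8
H [α=8,β=76]: v=19
I [α=19,β=76]: v=31
F [α=-∞,β=76]: v=31
Root [α=-∞,β=+∞]: v=31
Leaves evaluated: 17 of 18.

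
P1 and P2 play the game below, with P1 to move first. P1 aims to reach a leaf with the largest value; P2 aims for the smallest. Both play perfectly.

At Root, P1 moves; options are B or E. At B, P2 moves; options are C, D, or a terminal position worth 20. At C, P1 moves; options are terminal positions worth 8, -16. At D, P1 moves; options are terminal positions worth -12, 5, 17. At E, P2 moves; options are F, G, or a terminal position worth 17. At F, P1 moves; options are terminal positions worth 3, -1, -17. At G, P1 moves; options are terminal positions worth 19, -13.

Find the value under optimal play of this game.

C (P1): max(8, -16) = 8
D (P1): max(-12, 5, 17) = 17
B (P2): min(8, 17, 20) = 8
F (P1): max(3, -1, -17) = 3
G (P1): max(19, -13) = 19
E (P2): min(3, 19, 17) = 3
Root (P1): max(8, 3) = 8

8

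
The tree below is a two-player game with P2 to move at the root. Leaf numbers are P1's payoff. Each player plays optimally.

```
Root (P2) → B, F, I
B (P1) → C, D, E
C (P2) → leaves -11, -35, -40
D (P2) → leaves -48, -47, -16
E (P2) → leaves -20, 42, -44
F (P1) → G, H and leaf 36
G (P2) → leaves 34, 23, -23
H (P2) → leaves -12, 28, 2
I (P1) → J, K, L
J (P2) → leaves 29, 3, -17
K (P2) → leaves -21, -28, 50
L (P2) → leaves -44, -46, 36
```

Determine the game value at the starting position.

-40

C (P2): min(-11, -35, -40) = -40
D (P2): min(-48, -47, -16) = -48
E (P2): min(-20, 42, -44) = -44
B (P1): max(-40, -48, -44) = -40
G (P2): min(34, 23, -23) = -23
H (P2): min(-12, 28, 2) = -12
F (P1): max(-23, -12, 36) = 36
J (P2): min(29, 3, -17) = -17
K (P2): min(-21, -28, 50) = -28
L (P2): min(-44, -46, 36) = -46
I (P1): max(-17, -28, -46) = -17
Root (P2): min(-40, 36, -17) = -40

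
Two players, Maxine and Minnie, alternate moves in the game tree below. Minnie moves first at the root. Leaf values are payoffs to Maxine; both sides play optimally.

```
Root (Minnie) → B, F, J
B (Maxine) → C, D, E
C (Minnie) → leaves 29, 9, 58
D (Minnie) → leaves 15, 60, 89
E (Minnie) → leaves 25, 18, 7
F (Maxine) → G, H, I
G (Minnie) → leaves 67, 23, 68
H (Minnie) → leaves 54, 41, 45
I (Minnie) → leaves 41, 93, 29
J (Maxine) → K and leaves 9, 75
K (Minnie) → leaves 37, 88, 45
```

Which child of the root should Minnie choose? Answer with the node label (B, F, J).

B

C (Minnie): min(29, 9, 58) = 9
D (Minnie): min(15, 60, 89) = 15
E (Minnie): min(25, 18, 7) = 7
B (Maxine): max(9, 15, 7) = 15
G (Minnie): min(67, 23, 68) = 23
H (Minnie): min(54, 41, 45) = 41
I (Minnie): min(41, 93, 29) = 29
F (Maxine): max(23, 41, 29) = 41
K (Minnie): min(37, 88, 45) = 37
J (Maxine): max(37, 9, 75) = 75
Root (Minnie): min(15, 41, 75) = 15
Minnie picks the child with the lowest value: B (value 15).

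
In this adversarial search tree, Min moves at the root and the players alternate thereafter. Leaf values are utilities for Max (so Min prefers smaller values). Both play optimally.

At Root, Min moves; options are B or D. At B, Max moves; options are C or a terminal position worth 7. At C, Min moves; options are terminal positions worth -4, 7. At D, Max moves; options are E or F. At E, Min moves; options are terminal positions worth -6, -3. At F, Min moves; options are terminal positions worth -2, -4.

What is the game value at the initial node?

C (Min): min(-4, 7) = -4
B (Max): max(-4, 7) = 7
E (Min): min(-6, -3) = -6
F (Min): min(-2, -4) = -4
D (Max): max(-6, -4) = -4
Root (Min): min(7, -4) = -4

-4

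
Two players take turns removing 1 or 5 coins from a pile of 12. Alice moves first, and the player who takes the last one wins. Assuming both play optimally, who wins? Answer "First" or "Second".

Second

W/L table (W = player to move can force a win):
i:   0  1  2  3  4  5  6  7  8  9 10 11 12
     L  W  L  W  L  W  L  W  L  W  L  W  L
Position 12 is L, so the second player wins.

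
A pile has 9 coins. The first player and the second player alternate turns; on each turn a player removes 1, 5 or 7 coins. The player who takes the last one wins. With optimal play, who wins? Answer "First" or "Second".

Positions where the player to move wins (W) vs loses (L):
i:   0  1  2  3  4  5  6  7  8  9
     L  W  L  W  L  W  L  W  L  W
Position 9 is W, so the first player wins.

First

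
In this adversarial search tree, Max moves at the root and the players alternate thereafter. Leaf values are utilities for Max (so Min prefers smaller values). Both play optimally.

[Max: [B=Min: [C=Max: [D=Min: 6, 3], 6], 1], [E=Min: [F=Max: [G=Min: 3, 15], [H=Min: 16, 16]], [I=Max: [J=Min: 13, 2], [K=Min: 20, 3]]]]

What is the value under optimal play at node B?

D: min(6, 3) = 3
C: max(3, 6) = 6
B: min(6, 1) = 1

1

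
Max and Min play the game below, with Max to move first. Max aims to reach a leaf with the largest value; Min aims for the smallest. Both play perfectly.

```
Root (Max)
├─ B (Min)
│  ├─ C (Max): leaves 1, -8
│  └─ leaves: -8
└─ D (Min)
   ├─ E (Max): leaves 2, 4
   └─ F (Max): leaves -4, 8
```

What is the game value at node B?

-8

C: max(1, -8) = 1
B: min(1, -8) = -8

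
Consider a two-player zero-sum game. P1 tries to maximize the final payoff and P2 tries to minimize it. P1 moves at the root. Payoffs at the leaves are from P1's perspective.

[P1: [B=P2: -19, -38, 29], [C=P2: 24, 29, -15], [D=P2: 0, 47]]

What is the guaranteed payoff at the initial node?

0

B (P2): min(-19, -38, 29) = -38
C (P2): min(24, 29, -15) = -15
D (P2): min(0, 47) = 0
Root (P1): max(-38, -15, 0) = 0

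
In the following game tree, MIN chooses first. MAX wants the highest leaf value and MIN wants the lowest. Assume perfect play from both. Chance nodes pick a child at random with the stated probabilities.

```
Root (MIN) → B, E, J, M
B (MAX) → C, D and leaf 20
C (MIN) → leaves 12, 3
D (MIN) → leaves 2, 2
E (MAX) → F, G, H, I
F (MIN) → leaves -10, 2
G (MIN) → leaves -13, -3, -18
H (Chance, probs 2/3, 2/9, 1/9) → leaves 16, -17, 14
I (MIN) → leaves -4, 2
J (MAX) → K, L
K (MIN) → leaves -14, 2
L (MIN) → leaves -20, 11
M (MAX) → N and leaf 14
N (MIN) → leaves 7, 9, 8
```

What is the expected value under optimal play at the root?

-14

C (MIN): min(12, 3) = 3
D (MIN): min(2, 2) = 2
B (MAX): max(3, 2, 20) = 20
F (MIN): min(-10, 2) = -10
G (MIN): min(-13, -3, -18) = -18
H (Chance): 2/3·16 + 2/9·-17 + 1/9·14 = 8.44
I (MIN): min(-4, 2) = -4
E (MAX): max(-10, -18, 8.44, -4) = 8.44
K (MIN): min(-14, 2) = -14
L (MIN): min(-20, 11) = -20
J (MAX): max(-14, -20) = -14
N (MIN): min(7, 9, 8) = 7
M (MAX): max(7, 14) = 14
Root (MIN): min(20, 8.44, -14, 14) = -14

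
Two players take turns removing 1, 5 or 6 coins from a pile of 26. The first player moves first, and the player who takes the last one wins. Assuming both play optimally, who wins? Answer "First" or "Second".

Second

Mark each pile size as W (mover wins) or L (mover loses):
i:   0  1  2  3  4  5  6  7  8  9 10 11 12 13 14 15 16 17 18 19 20 21 22 23 24 25 26
     L  W  L  W  L  W  W  W  W  W  W  L  W  L  W  L  W  W  W  W  W  W  L  W  L  W  L
Position 26 is L, so the second player wins.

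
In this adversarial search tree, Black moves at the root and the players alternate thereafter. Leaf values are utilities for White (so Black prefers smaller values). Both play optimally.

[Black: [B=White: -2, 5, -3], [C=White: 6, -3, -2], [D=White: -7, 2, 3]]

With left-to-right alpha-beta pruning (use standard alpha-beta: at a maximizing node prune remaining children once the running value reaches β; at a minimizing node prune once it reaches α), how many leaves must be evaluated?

B [α=-∞,β=+∞]: v=5
C [α=-∞,β=5]: v=6 after child 1 ≥ β → β-cutoff, skip 2
D [α=-∞,β=5]: v=3
Root [α=-∞,β=+∞]: v=3
Leaves evaluated: 7 of 9.

7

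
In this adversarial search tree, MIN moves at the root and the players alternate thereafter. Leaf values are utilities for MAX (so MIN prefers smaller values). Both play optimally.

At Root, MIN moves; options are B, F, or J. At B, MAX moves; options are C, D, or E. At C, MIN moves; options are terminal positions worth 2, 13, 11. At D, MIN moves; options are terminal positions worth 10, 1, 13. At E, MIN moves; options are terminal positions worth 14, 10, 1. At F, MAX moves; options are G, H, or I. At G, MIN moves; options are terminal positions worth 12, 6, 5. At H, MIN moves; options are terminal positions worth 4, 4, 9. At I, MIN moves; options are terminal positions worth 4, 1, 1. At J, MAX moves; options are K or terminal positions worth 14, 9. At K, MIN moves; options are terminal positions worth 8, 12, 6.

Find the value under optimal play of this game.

C (MIN): min(2, 13, 11) = 2
D (MIN): min(10, 1, 13) = 1
E (MIN): min(14, 10, 1) = 1
B (MAX): max(2, 1, 1) = 2
G (MIN): min(12, 6, 5) = 5
H (MIN): min(4, 4, 9) = 4
I (MIN): min(4, 1, 1) = 1
F (MAX): max(5, 4, 1) = 5
K (MIN): min(8, 12, 6) = 6
J (MAX): max(6, 14, 9) = 14
Root (MIN): min(2, 5, 14) = 2

2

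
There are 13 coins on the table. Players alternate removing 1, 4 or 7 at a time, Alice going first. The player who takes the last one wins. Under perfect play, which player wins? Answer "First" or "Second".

Second

i:   0  1  2  3  4  5  6  7  8  9 10 11 12 13
     L  W  L  W  W  L  W  W  L  W  L  W  W  L
Position 13 is L, so the second player wins.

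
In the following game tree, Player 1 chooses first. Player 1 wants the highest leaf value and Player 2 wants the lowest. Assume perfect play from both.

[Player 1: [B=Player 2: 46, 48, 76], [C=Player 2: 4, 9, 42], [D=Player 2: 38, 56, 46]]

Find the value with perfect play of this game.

46

B (Player 2): min(46, 48, 76) = 46
C (Player 2): min(4, 9, 42) = 4
D (Player 2): min(38, 56, 46) = 38
Root (Player 1): max(46, 4, 38) = 46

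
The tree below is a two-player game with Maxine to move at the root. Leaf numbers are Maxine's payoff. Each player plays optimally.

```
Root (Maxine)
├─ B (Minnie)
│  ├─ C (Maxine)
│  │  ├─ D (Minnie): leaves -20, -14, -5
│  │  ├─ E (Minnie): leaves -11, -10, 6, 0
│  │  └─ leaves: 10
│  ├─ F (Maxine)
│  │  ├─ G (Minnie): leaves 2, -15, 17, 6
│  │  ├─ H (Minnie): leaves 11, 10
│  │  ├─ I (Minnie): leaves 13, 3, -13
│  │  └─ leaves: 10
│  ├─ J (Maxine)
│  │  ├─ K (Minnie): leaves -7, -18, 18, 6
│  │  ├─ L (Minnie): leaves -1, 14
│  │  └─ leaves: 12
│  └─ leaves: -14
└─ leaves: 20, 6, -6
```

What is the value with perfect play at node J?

12

K: min(-7, -18, 18, 6) = -18
L: min(-1, 14) = -1
J: max(-18, -1, 12) = 12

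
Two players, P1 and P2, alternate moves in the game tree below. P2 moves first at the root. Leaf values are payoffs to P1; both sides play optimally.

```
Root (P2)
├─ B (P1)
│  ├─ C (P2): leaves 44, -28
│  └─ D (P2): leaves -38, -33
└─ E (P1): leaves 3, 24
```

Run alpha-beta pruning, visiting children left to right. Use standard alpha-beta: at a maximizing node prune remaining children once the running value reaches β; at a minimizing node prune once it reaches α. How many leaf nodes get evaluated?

4

C [α=-∞,β=+∞]: v=-28
D [α=-28,β=+∞]: v=-38 after child 1 ≤ α → α-cutoff, skip 1
B [α=-∞,β=+∞]: v=-28
E [α=-∞,β=-28]: v=3 after child 1 ≥ β → β-cutoff, skip 1
Root [α=-∞,β=+∞]: v=-28
Leaves evaluated: 4 of 6.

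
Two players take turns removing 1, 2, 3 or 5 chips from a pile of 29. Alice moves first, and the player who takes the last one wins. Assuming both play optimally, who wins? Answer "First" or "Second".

First

Mark each pile size as W (mover wins) or L (mover loses):
i:   0  1  2  3  4  5  6  7  8  9 10 11 12 13 14 15 16 17 18 19 20 21 22 23 24 25 26 27 28 29
     L  W  W  W  L  W  W  W  L  W  W  W  L  W  W  W  L  W  W  W  L  W  W  W  L  W  W  W  L  W
Position 29 is W, so the first player wins.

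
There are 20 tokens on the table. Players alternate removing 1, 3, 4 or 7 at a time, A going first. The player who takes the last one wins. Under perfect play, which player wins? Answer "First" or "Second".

First

Mark each pile size as W (mover wins) or L (mover loses):
i:   0  1  2  3  4  5  6  7  8  9 10 11 12 13 14 15 16 17 18 19 20
     L  W  L  W  W  W  W  W  L  W  L  W  W  W  W  W  L  W  L  W  W
Position 20 is W, so the first player wins.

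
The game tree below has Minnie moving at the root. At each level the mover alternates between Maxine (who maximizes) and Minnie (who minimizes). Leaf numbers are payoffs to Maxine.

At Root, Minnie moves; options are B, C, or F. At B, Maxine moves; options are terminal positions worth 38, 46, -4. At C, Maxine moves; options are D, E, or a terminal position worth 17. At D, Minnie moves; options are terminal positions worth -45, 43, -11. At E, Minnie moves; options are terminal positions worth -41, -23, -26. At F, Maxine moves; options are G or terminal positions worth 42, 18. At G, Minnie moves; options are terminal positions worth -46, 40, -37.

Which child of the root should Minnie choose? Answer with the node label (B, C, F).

C

B (Maxine): max(38, 46, -4) = 46
D (Minnie): min(-45, 43, -11) = -45
E (Minnie): min(-41, -23, -26) = -41
C (Maxine): max(-45, -41, 17) = 17
G (Minnie): min(-46, 40, -37) = -46
F (Maxine): max(-46, 42, 18) = 42
Root (Minnie): min(46, 17, 42) = 17
Minnie picks the child with the lowest value: C (value 17).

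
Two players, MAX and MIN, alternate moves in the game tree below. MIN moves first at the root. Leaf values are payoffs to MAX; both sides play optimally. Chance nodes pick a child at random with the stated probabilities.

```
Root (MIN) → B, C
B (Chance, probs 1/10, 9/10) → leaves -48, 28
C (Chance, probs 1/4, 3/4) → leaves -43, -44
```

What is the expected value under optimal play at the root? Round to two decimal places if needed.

-43.75

B (Chance): 1/10·-48 + 9/10·28 = 20.4
C (Chance): 1/4·-43 + 3/4·-44 = -43.75
Root (MIN): min(20.4, -43.75) = -43.75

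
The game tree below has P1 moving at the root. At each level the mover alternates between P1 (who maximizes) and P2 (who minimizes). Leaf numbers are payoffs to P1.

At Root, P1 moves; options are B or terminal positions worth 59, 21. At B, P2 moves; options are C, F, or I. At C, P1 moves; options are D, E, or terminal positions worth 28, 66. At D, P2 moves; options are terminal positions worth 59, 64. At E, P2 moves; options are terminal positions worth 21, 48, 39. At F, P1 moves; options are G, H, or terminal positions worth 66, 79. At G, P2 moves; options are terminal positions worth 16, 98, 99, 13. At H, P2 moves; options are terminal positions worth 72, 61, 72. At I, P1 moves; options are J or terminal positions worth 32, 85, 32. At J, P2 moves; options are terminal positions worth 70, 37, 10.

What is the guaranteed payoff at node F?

79

G: min(16, 98, 99, 13) = 13
H: min(72, 61, 72) = 61
F: max(13, 61, 66, 79) = 79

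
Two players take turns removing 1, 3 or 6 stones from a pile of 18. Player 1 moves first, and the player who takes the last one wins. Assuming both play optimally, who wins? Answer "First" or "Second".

Mark each pile size as W (mover wins) or L (mover loses):
i:   0  1  2  3  4  5  6  7  8  9 10 11 12 13 14 15 16 17 18
     L  W  L  W  L  W  W  W  W  L  W  L  W  L  W  W  W  W  L
Position 18 is L, so the second player wins.

Second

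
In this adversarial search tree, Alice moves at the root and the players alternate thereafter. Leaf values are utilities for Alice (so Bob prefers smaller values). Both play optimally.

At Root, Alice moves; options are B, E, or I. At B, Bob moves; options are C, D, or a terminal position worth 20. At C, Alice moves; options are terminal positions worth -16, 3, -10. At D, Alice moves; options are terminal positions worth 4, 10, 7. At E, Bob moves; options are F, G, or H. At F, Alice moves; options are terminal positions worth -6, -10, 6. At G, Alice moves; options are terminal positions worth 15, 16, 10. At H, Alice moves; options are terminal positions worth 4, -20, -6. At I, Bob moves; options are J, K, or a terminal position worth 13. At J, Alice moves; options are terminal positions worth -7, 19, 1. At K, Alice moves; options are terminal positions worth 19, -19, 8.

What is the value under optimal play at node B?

C: max(-16, 3, -10) = 3
D: max(4, 10, 7) = 10
B: min(3, 10, 20) = 3

3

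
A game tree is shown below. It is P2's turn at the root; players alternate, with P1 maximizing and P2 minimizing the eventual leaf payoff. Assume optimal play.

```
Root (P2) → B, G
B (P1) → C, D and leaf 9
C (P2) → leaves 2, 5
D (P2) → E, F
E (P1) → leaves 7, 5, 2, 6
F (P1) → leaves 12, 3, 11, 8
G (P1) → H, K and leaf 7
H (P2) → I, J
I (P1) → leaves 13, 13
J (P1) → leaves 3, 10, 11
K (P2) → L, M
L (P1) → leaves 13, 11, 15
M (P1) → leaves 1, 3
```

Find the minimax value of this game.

9

C (P2): min(2, 5) = 2
E (P1): max(7, 5, 2, 6) = 7
F (P1): max(12, 3, 11, 8) = 12
D (P2): min(7, 12) = 7
B (P1): max(2, 7, 9) = 9
I (P1): max(13, 13) = 13
J (P1): max(3, 10, 11) = 11
H (P2): min(13, 11) = 11
L (P1): max(13, 11, 15) = 15
M (P1): max(1, 3) = 3
K (P2): min(15, 3) = 3
G (P1): max(11, 3, 7) = 11
Root (P2): min(9, 11) = 9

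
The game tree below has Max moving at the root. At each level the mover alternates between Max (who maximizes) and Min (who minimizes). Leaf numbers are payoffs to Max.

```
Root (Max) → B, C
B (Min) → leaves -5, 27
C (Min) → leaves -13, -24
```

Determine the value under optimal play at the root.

-5

B (Min): min(-5, 27) = -5
C (Min): min(-13, -24) = -24
Root (Max): max(-5, -24) = -5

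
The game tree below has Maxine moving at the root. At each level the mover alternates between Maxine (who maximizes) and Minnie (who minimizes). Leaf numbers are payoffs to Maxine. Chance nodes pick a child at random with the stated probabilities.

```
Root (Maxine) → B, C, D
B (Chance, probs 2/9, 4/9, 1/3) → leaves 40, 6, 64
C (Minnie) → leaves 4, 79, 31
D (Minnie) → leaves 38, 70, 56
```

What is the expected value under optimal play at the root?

38

B (Chance): 2/9·40 + 4/9·6 + 1/3·64 = 32.89
C (Minnie): min(4, 79, 31) = 4
D (Minnie): min(38, 70, 56) = 38
Root (Maxine): max(32.89, 4, 38) = 38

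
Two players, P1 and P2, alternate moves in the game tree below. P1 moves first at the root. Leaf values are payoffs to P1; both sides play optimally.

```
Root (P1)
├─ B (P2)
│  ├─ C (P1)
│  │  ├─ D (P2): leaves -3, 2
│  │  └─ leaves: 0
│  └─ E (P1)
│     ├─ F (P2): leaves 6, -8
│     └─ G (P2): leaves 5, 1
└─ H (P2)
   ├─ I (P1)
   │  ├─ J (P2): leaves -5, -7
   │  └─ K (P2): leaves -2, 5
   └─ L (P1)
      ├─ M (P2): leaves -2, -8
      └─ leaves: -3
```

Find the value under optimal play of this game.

0

D (P2): min(-3, 2) = -3
C (P1): max(-3, 0) = 0
F (P2): min(6, -8) = -8
G (P2): min(5, 1) = 1
E (P1): max(-8, 1) = 1
B (P2): min(0, 1) = 0
J (P2): min(-5, -7) = -7
K (P2): min(-2, 5) = -2
I (P1): max(-7, -2) = -2
M (P2): min(-2, -8) = -8
L (P1): max(-8, -3) = -3
H (P2): min(-2, -3) = -3
Root (P1): max(0, -3) = 0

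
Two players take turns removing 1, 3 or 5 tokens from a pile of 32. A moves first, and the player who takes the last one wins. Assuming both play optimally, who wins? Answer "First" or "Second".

Second

i:   0  1  2  3  4  5  6  7  8  9 10 11 12 13 14 15 16 17 18 19 20 21 22 23 24 25 26 27 28 29 30 31 32
     L  W  L  W  L  W  L  W  L  W  L  W  L  W  L  W  L  W  L  W  L  W  L  W  L  W  L  W  L  W  L  W  L
Position 32 is L, so the second player wins.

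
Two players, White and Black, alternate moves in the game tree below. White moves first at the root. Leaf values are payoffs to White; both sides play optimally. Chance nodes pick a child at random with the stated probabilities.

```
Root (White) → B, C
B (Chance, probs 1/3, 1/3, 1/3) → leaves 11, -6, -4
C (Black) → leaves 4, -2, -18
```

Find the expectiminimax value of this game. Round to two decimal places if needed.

B (Chance): 1/3·11 + 1/3·-6 + 1/3·-4 = 0.33
C (Black): min(4, -2, -18) = -18
Root (White): max(0.33, -18) = 0.33

0.33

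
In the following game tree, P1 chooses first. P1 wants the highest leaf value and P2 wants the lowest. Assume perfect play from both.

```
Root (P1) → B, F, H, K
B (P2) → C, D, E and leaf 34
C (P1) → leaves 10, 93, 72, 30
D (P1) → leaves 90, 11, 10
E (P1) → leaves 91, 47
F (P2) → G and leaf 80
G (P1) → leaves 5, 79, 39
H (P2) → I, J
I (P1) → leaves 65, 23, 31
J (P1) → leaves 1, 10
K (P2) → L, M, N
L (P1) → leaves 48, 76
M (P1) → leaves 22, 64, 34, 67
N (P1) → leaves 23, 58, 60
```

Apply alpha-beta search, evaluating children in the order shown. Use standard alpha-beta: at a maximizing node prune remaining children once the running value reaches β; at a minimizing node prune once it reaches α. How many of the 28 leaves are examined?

18

C [α=-∞,β=+∞]: v=93
D [α=-∞,β=93]: v=90
E [α=-∞,β=90]: v=91 after child 1 ≥ β → β-cutoff, skip 1
B [α=-∞,β=+∞]: v=34
G [α=34,β=+∞]: v=79
F [α=34,β=+∞]: v=79
I [α=79,β=+∞]: v=65
H [α=79,β=+∞]: v=65 after child 1 ≤ α → α-cutoff, skip 1
L [α=79,β=+∞]: v=76
K [α=79,β=+∞]: v=76 after child 1 ≤ α → α-cutoff, skip 2
Root [α=-∞,β=+∞]: v=79
Leaves evaluated: 18 of 28.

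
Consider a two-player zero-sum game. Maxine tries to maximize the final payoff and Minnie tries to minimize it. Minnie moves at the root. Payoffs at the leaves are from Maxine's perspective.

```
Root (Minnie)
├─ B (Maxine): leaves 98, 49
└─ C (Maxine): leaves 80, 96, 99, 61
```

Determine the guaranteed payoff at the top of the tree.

98

B (Maxine): max(98, 49) = 98
C (Maxine): max(80, 96, 99, 61) = 99
Root (Minnie): min(98, 99) = 98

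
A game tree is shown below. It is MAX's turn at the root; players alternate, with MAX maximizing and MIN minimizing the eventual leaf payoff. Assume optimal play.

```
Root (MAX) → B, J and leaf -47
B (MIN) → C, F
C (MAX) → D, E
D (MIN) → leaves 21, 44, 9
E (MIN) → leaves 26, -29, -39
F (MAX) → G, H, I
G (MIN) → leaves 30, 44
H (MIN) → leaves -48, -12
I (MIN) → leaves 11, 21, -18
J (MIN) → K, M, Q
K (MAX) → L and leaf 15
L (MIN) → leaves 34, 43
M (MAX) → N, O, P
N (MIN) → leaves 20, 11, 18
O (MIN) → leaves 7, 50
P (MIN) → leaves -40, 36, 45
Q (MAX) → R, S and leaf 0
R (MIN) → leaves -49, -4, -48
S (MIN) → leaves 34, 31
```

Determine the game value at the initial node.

D (MIN): min(21, 44, 9) = 9
E (MIN): min(26, -29, -39) = -39
C (MAX): max(9, -39) = 9
G (MIN): min(30, 44) = 30
H (MIN): min(-48, -12) = -48
I (MIN): min(11, 21, -18) = -18
F (MAX): max(30, -48, -18) = 30
B (MIN): min(9, 30) = 9
L (MIN): min(34, 43) = 34
K (MAX): max(34, 15) = 34
N (MIN): min(20, 11, 18) = 11
O (MIN): min(7, 50) = 7
P (MIN): min(-40, 36, 45) = -40
M (MAX): max(11, 7, -40) = 11
R (MIN): min(-49, -4, -48) = -49
S (MIN): min(34, 31) = 31
Q (MAX): max(-49, 31, 0) = 31
J (MIN): min(34, 11, 31) = 11
Root (MAX): max(9, 11, -47) = 11

11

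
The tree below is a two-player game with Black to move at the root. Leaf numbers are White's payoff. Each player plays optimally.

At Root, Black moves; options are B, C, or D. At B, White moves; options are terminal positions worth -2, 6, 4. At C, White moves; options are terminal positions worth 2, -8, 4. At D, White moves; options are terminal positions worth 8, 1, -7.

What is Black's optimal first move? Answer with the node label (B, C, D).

B (White): max(-2, 6, 4) = 6
C (White): max(2, -8, 4) = 4
D (White): max(8, 1, -7) = 8
Root (Black): min(6, 4, 8) = 4
Black picks the child with the lowest value: C (value 4).

C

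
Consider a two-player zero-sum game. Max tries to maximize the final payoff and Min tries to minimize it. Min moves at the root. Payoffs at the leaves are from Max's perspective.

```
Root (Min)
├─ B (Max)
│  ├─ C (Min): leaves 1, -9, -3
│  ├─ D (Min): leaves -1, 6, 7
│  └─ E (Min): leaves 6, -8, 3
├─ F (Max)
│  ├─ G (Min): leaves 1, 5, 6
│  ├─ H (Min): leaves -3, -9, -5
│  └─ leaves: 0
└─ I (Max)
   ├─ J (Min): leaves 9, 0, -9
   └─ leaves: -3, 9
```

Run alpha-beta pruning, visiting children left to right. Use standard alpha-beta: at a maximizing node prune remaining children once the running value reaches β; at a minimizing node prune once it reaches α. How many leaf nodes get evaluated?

16

C [α=-∞,β=+∞]: v=-9
D [α=-9,β=+∞]: v=-1
E [α=-1,β=+∞]: v=-8 after child 2 ≤ α → α-cutoff, skip 1
B [α=-∞,β=+∞]: v=-1
G [α=-∞,β=-1]: v=1
F [α=-∞,β=-1]: v=1 after child 1 ≥ β → β-cutoff, skip 2
J [α=-∞,β=-1]: v=-9
I [α=-∞,β=-1]: v=9
Root [α=-∞,β=+∞]: v=-1
Leaves evaluated: 16 of 21.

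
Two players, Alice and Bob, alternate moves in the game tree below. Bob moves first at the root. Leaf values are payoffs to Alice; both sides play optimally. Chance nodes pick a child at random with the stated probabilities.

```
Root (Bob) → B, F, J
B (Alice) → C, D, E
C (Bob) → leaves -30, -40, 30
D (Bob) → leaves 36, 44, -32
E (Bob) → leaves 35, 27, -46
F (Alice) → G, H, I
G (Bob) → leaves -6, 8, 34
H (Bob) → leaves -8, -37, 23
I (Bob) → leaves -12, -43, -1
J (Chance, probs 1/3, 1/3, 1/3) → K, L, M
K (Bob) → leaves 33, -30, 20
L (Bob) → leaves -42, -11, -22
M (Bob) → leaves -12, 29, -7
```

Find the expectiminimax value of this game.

-32

C (Bob): min(-30, -40, 30) = -40
D (Bob): min(36, 44, -32) = -32
E (Bob): min(35, 27, -46) = -46
B (Alice): max(-40, -32, -46) = -32
G (Bob): min(-6, 8, 34) = -6
H (Bob): min(-8, -37, 23) = -37
I (Bob): min(-12, -43, -1) = -43
F (Alice): max(-6, -37, -43) = -6
K (Bob): min(33, -30, 20) = -30
L (Bob): min(-42, -11, -22) = -42
M (Bob): min(-12, 29, -7) = -12
J (Chance): 1/3·-30 + 1/3·-42 + 1/3·-12 = -28
Root (Bob): min(-32, -6, -28) = -32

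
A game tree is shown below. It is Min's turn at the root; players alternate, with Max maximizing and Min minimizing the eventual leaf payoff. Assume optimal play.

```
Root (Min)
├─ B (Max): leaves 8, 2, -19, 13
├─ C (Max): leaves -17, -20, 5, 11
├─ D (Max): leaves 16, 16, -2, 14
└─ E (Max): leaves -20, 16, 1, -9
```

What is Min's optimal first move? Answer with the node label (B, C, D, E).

C

B (Max): max(8, 2, -19, 13) = 13
C (Max): max(-17, -20, 5, 11) = 11
D (Max): max(16, 16, -2, 14) = 16
E (Max): max(-20, 16, 1, -9) = 16
Root (Min): min(13, 11, 16, 16) = 11
Min picks the child with the lowest value: C (value 11).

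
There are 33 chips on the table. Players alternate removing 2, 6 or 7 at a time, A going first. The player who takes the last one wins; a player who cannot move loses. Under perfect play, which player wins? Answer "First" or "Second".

First

i:   0  1  2  3  4  5  6  7  8  9 10 11 12 13 14 15 16 17 18 19 20 21 22 23 24 25 26 27 28 29 30 31 32 33
     L  L  W  W  L  L  W  W  W  L  W  W  W  L  L  W  W  L  L  W  W  W  L  W  W  W  L  L  W  W  L  L  W  W
Position 33 is W, so the first player wins.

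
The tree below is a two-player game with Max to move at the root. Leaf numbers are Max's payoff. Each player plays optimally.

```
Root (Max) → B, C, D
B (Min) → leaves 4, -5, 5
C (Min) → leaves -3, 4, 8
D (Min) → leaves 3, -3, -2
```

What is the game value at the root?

-3

B (Min): min(4, -5, 5) = -5
C (Min): min(-3, 4, 8) = -3
D (Min): min(3, -3, -2) = -3
Root (Max): max(-5, -3, -3) = -3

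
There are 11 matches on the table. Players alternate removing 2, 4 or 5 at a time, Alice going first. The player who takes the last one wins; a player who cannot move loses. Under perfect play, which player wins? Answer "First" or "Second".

First

Positions where the player to move wins (W) vs loses (L):
i:   0  1  2  3  4  5  6  7  8  9 10 11
     L  L  W  W  W  W  W  L  L  W  W  W
Position 11 is W, so the first player wins.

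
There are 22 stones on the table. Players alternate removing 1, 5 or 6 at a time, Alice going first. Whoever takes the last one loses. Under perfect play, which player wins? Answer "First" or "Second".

i:   0  1  2  3  4  5  6  7  8  9 10 11 12 13 14 15 16 17 18 19 20 21 22
     W  L  W  L  W  L  W  W  W  W  W  W  L  W  L  W  L  W  W  W  W  W  W
Position 22 is W, so the first player wins.

First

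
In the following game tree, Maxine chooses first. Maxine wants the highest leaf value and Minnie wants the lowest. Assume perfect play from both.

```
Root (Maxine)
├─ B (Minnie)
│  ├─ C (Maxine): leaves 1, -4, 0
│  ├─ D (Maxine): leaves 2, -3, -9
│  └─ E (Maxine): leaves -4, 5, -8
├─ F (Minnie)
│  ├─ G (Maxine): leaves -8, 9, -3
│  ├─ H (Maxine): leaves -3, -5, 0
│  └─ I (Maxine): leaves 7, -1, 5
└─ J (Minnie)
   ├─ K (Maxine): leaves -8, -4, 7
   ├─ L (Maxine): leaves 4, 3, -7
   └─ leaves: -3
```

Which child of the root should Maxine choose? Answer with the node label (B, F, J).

C (Maxine): max(1, -4, 0) = 1
D (Maxine): max(2, -3, -9) = 2
E (Maxine): max(-4, 5, -8) = 5
B (Minnie): min(1, 2, 5) = 1
G (Maxine): max(-8, 9, -3) = 9
H (Maxine): max(-3, -5, 0) = 0
I (Maxine): max(7, -1, 5) = 7
F (Minnie): min(9, 0, 7) = 0
K (Maxine): max(-8, -4, 7) = 7
L (Maxine): max(4, 3, -7) = 4
J (Minnie): min(7, 4, -3) = -3
Root (Maxine): max(1, 0, -3) = 1
Maxine picks the child with the highest value: B (value 1).

B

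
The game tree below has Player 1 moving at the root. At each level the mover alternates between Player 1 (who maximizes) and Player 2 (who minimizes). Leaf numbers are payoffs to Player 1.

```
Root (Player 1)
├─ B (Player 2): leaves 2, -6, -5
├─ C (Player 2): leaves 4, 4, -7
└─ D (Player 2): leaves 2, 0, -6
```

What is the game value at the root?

-6

B (Player 2): min(2, -6, -5) = -6
C (Player 2): min(4, 4, -7) = -7
D (Player 2): min(2, 0, -6) = -6
Root (Player 1): max(-6, -7, -6) = -6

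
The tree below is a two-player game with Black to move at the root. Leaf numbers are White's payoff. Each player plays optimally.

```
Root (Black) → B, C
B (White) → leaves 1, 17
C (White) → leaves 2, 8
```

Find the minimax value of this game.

B (White): max(1, 17) = 17
C (White): max(2, 8) = 8
Root (Black): min(17, 8) = 8

8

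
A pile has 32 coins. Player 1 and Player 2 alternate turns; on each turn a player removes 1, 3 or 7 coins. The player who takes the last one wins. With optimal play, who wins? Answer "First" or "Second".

Positions where the player to move wins (W) vs loses (L):
i:   0  1  2  3  4  5  6  7  8  9 10 11 12 13 14 15 16 17 18 19 20 21 22 23 24 25 26 27 28 29 30 31 32
     L  W  L  W  L  W  L  W  L  W  L  W  L  W  L  W  L  W  L  W  L  W  L  W  L  W  L  W  L  W  L  W  L
Position 32 is L, so the second player wins.

Second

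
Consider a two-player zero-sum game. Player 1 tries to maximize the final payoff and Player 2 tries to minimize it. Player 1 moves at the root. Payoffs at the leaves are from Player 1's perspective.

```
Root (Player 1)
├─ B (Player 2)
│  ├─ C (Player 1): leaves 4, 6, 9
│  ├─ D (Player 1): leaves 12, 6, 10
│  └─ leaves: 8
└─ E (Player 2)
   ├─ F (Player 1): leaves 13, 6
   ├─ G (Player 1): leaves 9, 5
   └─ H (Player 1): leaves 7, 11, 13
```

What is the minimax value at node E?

F: max(13, 6) = 13
G: max(9, 5) = 9
H: max(7, 11, 13) = 13
E: min(13, 9, 13) = 9

9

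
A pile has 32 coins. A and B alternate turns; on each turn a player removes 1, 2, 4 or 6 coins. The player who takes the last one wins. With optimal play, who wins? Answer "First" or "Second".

Second

i:   0  1  2  3  4  5  6  7  8  9 10 11 12 13 14 15 16 17 18 19 20 21 22 23 24 25 26 27 28 29 30 31 32
     L  W  W  L  W  W  W  W  L  W  W  L  W  W  W  W  L  W  W  L  W  W  W  W  L  W  W  L  W  W  W  W  L
Position 32 is L, so the second player wins.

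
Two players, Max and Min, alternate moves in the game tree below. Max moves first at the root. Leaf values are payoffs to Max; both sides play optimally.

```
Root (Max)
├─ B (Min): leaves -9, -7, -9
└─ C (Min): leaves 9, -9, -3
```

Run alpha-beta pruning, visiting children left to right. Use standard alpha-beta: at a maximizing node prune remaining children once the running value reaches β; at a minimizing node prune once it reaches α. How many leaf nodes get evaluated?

B [α=-∞,β=+∞]: v=-9
C [α=-9,β=+∞]: v=-9 after child 2 ≤ α → α-cutoff, skip 1
Root [α=-∞,β=+∞]: v=-9
Leaves evaluated: 5 of 6.

5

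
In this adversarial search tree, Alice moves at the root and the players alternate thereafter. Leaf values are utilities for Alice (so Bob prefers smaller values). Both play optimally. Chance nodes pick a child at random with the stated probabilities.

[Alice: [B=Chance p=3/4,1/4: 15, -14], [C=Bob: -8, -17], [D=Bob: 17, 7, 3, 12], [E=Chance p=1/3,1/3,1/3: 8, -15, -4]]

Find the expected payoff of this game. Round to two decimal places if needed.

7.75

B (Chance): 3/4·15 + 1/4·-14 = 7.75
C (Bob): min(-8, -17) = -17
D (Bob): min(17, 7, 3, 12) = 3
E (Chance): 1/3·8 + 1/3·-15 + 1/3·-4 = -3.67
Root (Alice): max(7.75, -17, 3, -3.67) = 7.75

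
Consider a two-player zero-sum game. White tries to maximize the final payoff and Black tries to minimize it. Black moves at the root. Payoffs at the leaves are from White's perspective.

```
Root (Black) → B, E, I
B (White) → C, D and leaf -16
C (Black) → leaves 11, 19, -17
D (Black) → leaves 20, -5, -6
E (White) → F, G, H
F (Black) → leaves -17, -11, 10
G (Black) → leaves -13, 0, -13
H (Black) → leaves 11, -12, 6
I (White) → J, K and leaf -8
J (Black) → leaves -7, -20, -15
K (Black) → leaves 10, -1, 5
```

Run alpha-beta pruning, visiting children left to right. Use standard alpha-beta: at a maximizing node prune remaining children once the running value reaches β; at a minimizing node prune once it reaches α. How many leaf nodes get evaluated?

C [α=-∞,β=+∞]: v=-17
D [α=-17,β=+∞]: v=-6
B [α=-∞,β=+∞]: v=-6
F [α=-∞,β=-6]: v=-17
G [α=-17,β=-6]: v=-13
H [α=-13,β=-6]: v=-12
E [α=-∞,β=-6]: v=-12
J [α=-∞,β=-12]: v=-20
K [α=-20,β=-12]: v=-1
I [α=-∞,β=-12]: v=-1 after child 2 ≥ β → β-cutoff, skip 1
Root [α=-∞,β=+∞]: v=-12
Leaves evaluated: 22 of 23.

22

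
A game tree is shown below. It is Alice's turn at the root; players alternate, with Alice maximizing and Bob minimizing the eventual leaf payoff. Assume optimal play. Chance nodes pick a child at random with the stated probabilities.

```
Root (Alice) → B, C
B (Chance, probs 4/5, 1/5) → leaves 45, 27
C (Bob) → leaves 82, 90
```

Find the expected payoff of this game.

82

B (Chance): 4/5·45 + 1/5·27 = 41.4
C (Bob): min(82, 90) = 82
Root (Alice): max(41.4, 82) = 82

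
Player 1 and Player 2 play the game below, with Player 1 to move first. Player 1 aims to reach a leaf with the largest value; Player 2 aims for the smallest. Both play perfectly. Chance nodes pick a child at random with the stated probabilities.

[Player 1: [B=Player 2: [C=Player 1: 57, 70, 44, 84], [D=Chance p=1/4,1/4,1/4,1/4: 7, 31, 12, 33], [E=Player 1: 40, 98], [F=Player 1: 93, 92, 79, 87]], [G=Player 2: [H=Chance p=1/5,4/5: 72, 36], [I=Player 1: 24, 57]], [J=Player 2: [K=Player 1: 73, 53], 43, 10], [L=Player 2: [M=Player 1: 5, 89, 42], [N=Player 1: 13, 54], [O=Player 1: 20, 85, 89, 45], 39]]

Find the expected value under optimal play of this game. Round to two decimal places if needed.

43.2

C (Player 1): max(57, 70, 44, 84) = 84
D (Chance): 1/4·7 + 1/4·31 + 1/4·12 + 1/4·33 = 20.75
E (Player 1): max(40, 98) = 98
F (Player 1): max(93, 92, 79, 87) = 93
B (Player 2): min(84, 20.75, 98, 93) = 20.75
H (Chance): 1/5·72 + 4/5·36 = 43.2
I (Player 1): max(24, 57) = 57
G (Player 2): min(43.2, 57) = 43.2
K (Player 1): max(73, 53) = 73
J (Player 2): min(73, 43, 10) = 10
M (Player 1): max(5, 89, 42) = 89
N (Player 1): max(13, 54) = 54
O (Player 1): max(20, 85, 89, 45) = 89
L (Player 2): min(89, 54, 89, 39) = 39
Root (Player 1): max(20.75, 43.2, 10, 39) = 43.2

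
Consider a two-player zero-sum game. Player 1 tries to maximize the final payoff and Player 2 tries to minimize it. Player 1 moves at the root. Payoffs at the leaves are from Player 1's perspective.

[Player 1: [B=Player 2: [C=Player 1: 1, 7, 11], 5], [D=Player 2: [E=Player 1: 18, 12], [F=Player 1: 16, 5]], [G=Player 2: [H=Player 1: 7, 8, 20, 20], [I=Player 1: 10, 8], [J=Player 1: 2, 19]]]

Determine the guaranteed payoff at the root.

16

C (Player 1): max(1, 7, 11) = 11
B (Player 2): min(11, 5) = 5
E (Player 1): max(18, 12) = 18
F (Player 1): max(16, 5) = 16
D (Player 2): min(18, 16) = 16
H (Player 1): max(7, 8, 20, 20) = 20
I (Player 1): max(10, 8) = 10
J (Player 1): max(2, 19) = 19
G (Player 2): min(20, 10, 19) = 10
Root (Player 1): max(5, 16, 10) = 16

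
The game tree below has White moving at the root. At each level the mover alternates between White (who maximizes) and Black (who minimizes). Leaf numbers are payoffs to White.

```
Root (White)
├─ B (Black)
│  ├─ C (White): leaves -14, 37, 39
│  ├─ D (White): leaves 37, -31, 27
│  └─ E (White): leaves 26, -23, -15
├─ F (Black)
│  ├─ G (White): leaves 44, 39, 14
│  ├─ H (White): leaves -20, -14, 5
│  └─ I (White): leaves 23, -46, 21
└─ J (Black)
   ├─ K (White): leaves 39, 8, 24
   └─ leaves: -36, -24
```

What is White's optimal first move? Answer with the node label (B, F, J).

B

C (White): max(-14, 37, 39) = 39
D (White): max(37, -31, 27) = 37
E (White): max(26, -23, -15) = 26
B (Black): min(39, 37, 26) = 26
G (White): max(44, 39, 14) = 44
H (White): max(-20, -14, 5) = 5
I (White): max(23, -46, 21) = 23
F (Black): min(44, 5, 23) = 5
K (White): max(39, 8, 24) = 39
J (Black): min(39, -36, -24) = -36
Root (White): max(26, 5, -36) = 26
White picks the child with the highest value: B (value 26).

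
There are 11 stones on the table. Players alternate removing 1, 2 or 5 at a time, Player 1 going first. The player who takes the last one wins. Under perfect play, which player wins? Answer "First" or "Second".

First

Positions where the player to move wins (W) vs loses (L):
i:   0  1  2  3  4  5  6  7  8  9 10 11
     L  W  W  L  W  W  L  W  W  L  W  W
Position 11 is W, so the first player wins.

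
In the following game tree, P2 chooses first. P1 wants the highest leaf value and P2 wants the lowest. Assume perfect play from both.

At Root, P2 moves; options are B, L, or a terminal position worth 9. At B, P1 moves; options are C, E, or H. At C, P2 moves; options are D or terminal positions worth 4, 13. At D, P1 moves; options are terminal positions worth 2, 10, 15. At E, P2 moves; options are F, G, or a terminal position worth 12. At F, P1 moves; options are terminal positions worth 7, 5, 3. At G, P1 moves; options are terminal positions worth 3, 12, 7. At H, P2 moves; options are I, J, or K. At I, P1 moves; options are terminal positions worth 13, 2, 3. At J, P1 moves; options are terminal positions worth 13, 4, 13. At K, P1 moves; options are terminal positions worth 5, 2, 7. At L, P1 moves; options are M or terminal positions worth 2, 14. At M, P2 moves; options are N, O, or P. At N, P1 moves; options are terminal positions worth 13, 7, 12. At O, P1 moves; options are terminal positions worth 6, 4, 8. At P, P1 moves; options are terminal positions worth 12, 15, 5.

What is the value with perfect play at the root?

7

D (P1): max(2, 10, 15) = 15
C (P2): min(15, 4, 13) = 4
F (P1): max(7, 5, 3) = 7
G (P1): max(3, 12, 7) = 12
E (P2): min(7, 12, 12) = 7
I (P1): max(13, 2, 3) = 13
J (P1): max(13, 4, 13) = 13
K (P1): max(5, 2, 7) = 7
H (P2): min(13, 13, 7) = 7
B (P1): max(4, 7, 7) = 7
N (P1): max(13, 7, 12) = 13
O (P1): max(6, 4, 8) = 8
P (P1): max(12, 15, 5) = 15
M (P2): min(13, 8, 15) = 8
L (P1): max(8, 2, 14) = 14
Root (P2): min(7, 14, 9) = 7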